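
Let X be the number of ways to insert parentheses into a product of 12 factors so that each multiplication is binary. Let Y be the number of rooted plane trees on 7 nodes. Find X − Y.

58654

Ways to associate a product of 12 factors correspond to binary trees on 12 leaves, so the count is C_11. So X = C_11 = 58786.
A rooted plane tree on 7 nodes has 6 edges, and such trees are counted by C_6. So Y = C_6 = 132.
X − Y = 58786 − 132 = 58654.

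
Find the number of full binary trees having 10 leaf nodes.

4862

Full binary trees with 10 leaves have 10−1 = 9 internal nodes, so there are C_9 of them.
C_9 = C_8 · 2(2·8+1)/(8+2) = 1430 · 34/10 = 4862.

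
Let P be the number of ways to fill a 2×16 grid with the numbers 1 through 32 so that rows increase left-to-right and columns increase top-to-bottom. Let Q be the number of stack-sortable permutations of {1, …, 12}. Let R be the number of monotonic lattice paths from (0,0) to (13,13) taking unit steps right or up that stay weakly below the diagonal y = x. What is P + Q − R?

34822782

By the hook-length formula (or a Dyck-path bijection), SYT of shape 2×16 number C_16. So P = C_16 = 35357670.
Stack-sortable permutations are exactly the 231-avoiding ones, counted by C_n; here n = 12. So Q = C_12 = 208012.
Monotone paths in an n×n grid that stay weakly below the diagonal are counted by C_n; here n = 13. So R = C_13 = 742900.
P + Q − R = 35357670 + 208012 − 742900 = 34822782.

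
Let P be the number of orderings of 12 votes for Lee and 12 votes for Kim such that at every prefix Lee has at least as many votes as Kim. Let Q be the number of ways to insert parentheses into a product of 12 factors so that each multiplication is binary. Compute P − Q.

Ballot sequences with n votes each where one side never trails are Dyck words, counted by C_n; here n = 12. So P = C_12 = 208012.
Parenthesizations of m factors correspond to full binary trees with m leaves, counted by C_{m−1}; m = 12 gives C_11. So Q = C_11 = 58786.
P − Q = 208012 − 58786 = 149226.

149226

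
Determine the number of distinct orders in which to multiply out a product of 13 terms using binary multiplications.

Ways to associate a product of 13 factors correspond to binary trees on 13 leaves, so the count is C_12.
C_12 = C(24,12)/13 = 2704156/13 = 208012.

208012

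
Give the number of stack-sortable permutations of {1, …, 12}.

208012

By Knuth's characterisation, the stack-sortable permutations of length 12 are the 231-avoiders, numbering C_12.
C_12 = C_11 · 2(2·11+1)/(11+2) = 58786 · 46/13 = 208012.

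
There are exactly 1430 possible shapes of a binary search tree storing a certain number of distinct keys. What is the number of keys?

8

Binary search tree shapes on n keys are counted by C_n, and C_8 = 1430.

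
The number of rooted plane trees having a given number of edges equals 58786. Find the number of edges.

Rooted ordered trees with n edges are counted by C_n; 58786 = C_11.

11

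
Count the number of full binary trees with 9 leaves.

A full binary tree with L leaves has L−1 internal nodes and is counted by C_{L−1}; L = 9 gives C_8.
C_8 = C(16,8)/9 = 12870/9 = 1430.

1430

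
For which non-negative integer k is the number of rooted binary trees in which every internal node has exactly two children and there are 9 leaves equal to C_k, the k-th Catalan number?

A full binary tree with L leaves has L−1 internal nodes and is counted by C_{L−1}; L = 9 gives C_8.

8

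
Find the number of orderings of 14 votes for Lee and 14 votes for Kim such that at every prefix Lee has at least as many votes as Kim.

Reading a vote for the leader as '(' and for the other as ')' turns such a sequence into a balanced string of 14 pairs, so the count is C_14.
C_14 = 2674440.

2674440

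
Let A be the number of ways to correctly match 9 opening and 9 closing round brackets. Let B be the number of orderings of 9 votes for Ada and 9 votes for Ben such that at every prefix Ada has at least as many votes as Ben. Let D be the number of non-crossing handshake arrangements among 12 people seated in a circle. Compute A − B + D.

132

With 9 pairs the number of balanced bracket strings is the Catalan number C_9. So A = C_9 = 4862.
Ballot sequences with n votes each where one side never trails are Dyck words, counted by C_n; here n = 9. So B = C_9 = 4862.
With 12 = 2·6 people, non-crossing handshake pairings are non-crossing perfect matchings on a circle, counted by C_6. So D = C_6 = 132.
A − B + D = 4862 − 4862 + 132 = 132.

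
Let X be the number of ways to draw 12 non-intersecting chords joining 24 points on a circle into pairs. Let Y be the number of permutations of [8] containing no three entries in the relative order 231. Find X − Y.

Non-crossing perfect matchings of 2n points on a circle are counted by C_n; with 24 points, n = 12. So X = C_12 = 208012.
For any fixed pattern of length 3, the pattern-avoiding permutations of [8] number C_8. So Y = C_8 = 1430.
X − Y = 208012 − 1430 = 206582.

206582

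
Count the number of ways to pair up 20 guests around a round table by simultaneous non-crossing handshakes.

16796

With 20 = 2·10 people, non-crossing handshake pairings are non-crossing perfect matchings on a circle, counted by C_10.
C_10 = 16796.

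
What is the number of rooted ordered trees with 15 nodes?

2674440

Rooted ordered (plane) trees on m nodes have m−1 edges and are counted by C_{m−1}; m = 15 gives C_14.
C_14 = C(28,14)/15 = 40116600/15 = 2674440.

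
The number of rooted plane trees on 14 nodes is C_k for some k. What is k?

13

A rooted plane tree on 14 nodes has 13 edges, and such trees are counted by C_13.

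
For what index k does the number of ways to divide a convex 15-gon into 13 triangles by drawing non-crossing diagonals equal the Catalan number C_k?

13

A convex 15-gon is triangulated into 13 triangles, and the number of such triangulations is the Catalan number C_{15−2} = C_13.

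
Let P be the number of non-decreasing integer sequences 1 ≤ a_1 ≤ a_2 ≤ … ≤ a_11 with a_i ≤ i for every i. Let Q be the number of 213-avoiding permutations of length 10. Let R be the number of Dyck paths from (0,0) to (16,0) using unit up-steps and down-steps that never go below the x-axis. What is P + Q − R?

Weakly increasing sequences with a_i ≤ i biject with Dyck paths of semilength 11, so there are C_11. So P = C_11 = 58786.
For any fixed pattern of length 3, the pattern-avoiding permutations of [10] number C_10. So Q = C_10 = 16796.
Dyck paths of semilength n (length 2n) are counted by C_n; here n = 8. So R = C_8 = 1430.
P + Q − R = 58786 + 16796 − 1430 = 74152.

74152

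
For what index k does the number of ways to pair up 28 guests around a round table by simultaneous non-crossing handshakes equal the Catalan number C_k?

Non-crossing handshake pairings of 2n people are counted by C_n; 28 people gives n = 14.

14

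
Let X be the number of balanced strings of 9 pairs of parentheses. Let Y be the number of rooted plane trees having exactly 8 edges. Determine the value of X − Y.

Balanced strings of n pairs of brackets are counted by C_n; here n = 9. So X = C_9 = 4862.
A rooted plane tree with 8 edges has 9 nodes, and the count is C_8. So Y = C_8 = 1430.
X − Y = 4862 − 1430 = 3432.

3432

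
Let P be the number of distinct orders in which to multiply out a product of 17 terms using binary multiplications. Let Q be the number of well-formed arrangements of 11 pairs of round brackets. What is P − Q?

35298884

Ways to associate a product of 17 factors correspond to binary trees on 17 leaves, so the count is C_16. So P = C_16 = 35357670.
Balanced strings of n pairs of brackets are counted by C_n; here n = 11. So Q = C_11 = 58786.
P − Q = 35357670 − 58786 = 35298884.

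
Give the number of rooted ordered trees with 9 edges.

A rooted plane tree with 9 edges has 10 nodes, and the count is C_9.
C_9 = C_8 · 2(2·8+1)/(8+2) = 1430 · 34/10 = 4862.

4862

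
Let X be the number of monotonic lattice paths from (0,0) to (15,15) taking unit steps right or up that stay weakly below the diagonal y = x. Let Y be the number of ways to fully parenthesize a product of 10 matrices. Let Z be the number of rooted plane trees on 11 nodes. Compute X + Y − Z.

Monotone paths in an n×n grid that stay weakly below the diagonal are counted by C_n; here n = 15. So X = C_15 = 9694845.
Parenthesizations of m factors correspond to full binary trees with m leaves, counted by C_{m−1}; m = 10 gives C_9. So Y = C_9 = 4862.
A rooted plane tree on 11 nodes has 10 edges, and such trees are counted by C_10. So Z = C_10 = 16796.
X + Y − Z = 9694845 + 4862 − 16796 = 9682911.

9682911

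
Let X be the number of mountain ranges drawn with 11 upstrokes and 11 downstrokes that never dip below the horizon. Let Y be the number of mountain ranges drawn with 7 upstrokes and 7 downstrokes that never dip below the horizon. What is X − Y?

Paths of 11 up- and 11 down-steps that never dip below the axis are Dyck paths; their count is C_11. So X = C_11 = 58786.
Dyck paths of semilength n (length 2n) are counted by C_n; here n = 7. So Y = C_7 = 429.
X − Y = 58786 − 429 = 58357.

58357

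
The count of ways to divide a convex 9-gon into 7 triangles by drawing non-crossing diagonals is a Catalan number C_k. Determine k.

The number of triangulations of a 9-gon is the Catalan number C_7 (index = sides − 2).

7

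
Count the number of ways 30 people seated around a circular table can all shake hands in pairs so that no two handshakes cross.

9694845

With 30 = 2·15 people, non-crossing handshake pairings are non-crossing perfect matchings on a circle, counted by C_15.
C_15 = C(30,15)/16 = 155117520/16 = 9694845.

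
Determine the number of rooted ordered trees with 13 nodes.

208012

A rooted plane tree on 13 nodes has 12 edges, and such trees are counted by C_12.
C_12 = C(24,12)/13 = 2704156/13 = 208012.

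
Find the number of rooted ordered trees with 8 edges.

Rooted ordered trees with n edges are counted by C_n; here n = 8.
C_8 = C_7 · 2(2·7+1)/(7+2) = 429 · 30/9 = 1430.

1430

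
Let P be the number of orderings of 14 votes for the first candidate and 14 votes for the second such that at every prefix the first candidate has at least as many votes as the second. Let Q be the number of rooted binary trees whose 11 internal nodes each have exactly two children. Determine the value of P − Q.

2615654

Reading a vote for the leader as '(' and for the other as ')' turns such a sequence into a balanced string of 14 pairs, so the count is C_14. So P = C_14 = 2674440.
Full binary trees with n internal nodes are counted by C_n; here n = 11. So Q = C_11 = 58786.
P − Q = 2674440 − 58786 = 2615654.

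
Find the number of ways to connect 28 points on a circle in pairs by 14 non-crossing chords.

Non-crossing perfect matchings of 2n points on a circle are counted by C_n; with 28 points, n = 14.
C_14 = 2674440.

2674440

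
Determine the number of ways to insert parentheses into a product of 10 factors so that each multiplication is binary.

Bracketing 10 factors into binary products is counted by C_{10−1} = C_9.
C_9 = 4862.

4862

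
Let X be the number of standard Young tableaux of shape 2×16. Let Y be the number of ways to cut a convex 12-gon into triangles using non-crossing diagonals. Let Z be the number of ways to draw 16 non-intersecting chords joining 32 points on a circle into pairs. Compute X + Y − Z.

16796

By the hook-length formula (or a Dyck-path bijection), SYT of shape 2×16 number C_16. So X = C_16 = 35357670.
The number of triangulations of a 12-gon is the Catalan number C_10 (index = sides − 2). So Y = C_10 = 16796.
Pairing 32 circle points by 16 non-crossing chords gives C_16 matchings. So Z = C_16 = 35357670.
X + Y − Z = 35357670 + 16796 − 35357670 = 16796.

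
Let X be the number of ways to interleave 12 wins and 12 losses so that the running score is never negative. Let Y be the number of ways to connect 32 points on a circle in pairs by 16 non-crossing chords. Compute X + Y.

Ballot sequences with n votes each where one side never trails are Dyck words, counted by C_n; here n = 12. So X = C_12 = 208012.
Non-crossing perfect matchings of 2n points on a circle are counted by C_n; with 32 points, n = 16. So Y = C_16 = 35357670.
X + Y = 208012 + 35357670 = 35565682.

35565682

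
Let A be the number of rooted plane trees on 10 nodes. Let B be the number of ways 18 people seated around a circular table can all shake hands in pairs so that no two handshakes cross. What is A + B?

9724

A rooted plane tree on 10 nodes has 9 edges, and such trees are counted by C_9. So A = C_9 = 4862.
Non-crossing handshake pairings of 2n people are counted by C_n; 18 people gives n = 9. So B = C_9 = 4862.
A + B = 4862 + 4862 = 9724.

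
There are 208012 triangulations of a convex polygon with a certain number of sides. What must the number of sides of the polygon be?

14

Triangulations of a convex m-gon are counted by C_{m−2}, and C_12 = 208012.
So m − 2 = 12, giving m = 14 sides.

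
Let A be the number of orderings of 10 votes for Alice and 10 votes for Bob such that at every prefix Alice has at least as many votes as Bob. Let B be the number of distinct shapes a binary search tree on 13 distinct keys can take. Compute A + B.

Reading a vote for the leader as '(' and for the other as ')' turns such a sequence into a balanced string of 10 pairs, so the count is C_10. So A = C_10 = 16796.
Rooted binary trees with 13 nodes (each child slot possibly empty) number C_13. So B = C_13 = 742900.
A + B = 16796 + 742900 = 759696.

759696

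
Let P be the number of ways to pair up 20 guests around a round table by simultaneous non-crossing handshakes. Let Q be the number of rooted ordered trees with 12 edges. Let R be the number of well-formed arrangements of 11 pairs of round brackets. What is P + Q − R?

Non-crossing handshake pairings of 2n people are counted by C_n; 20 people gives n = 10. So P = C_10 = 16796.
A rooted plane tree with 12 edges has 13 nodes, and the count is C_12. So Q = C_12 = 208012.
Balanced strings of n pairs of brackets are counted by C_n; here n = 11. So R = C_11 = 58786.
P + Q − R = 16796 + 208012 − 58786 = 166022.

166022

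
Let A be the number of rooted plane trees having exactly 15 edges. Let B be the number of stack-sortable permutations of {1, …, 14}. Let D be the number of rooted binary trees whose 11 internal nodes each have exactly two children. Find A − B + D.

Rooted ordered trees with n edges are counted by C_n; here n = 15. So A = C_15 = 9694845.
Stack-sortable permutations are exactly the 231-avoiding ones, counted by C_n; here n = 14. So B = C_14 = 2674440.
The number of full binary trees on 11 internal nodes is the Catalan number C_11. So D = C_11 = 58786.
A − B + D = 9694845 − 2674440 + 58786 = 7079191.

7079191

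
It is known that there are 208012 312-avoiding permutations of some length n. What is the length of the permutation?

12

Permutations of [n] avoiding a fixed length-3 pattern are counted by C_n, and C_12 = 208012.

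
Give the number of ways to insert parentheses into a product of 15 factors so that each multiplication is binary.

Ways to associate a product of 15 factors correspond to binary trees on 15 leaves, so the count is C_14.
C_14 = C_13 · 2(2·13+1)/(13+2) = 742900 · 54/15 = 2674440.

2674440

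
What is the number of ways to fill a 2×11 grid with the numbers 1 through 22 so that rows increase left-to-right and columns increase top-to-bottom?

58786

Standard Young tableaux of shape 2×n are counted by C_n; here n = 11.
C_11 = C(22,11)/12 = 705432/12 = 58786.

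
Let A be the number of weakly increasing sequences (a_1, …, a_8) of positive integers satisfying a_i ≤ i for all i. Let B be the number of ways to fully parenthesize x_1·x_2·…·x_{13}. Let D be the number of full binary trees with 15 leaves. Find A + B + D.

2883882

Weakly increasing sequences with a_i ≤ i biject with Dyck paths of semilength 8, so there are C_8. So A = C_8 = 1430.
Bracketing 13 factors into binary products is counted by C_{13−1} = C_12. So B = C_12 = 208012.
A full binary tree with L leaves has L−1 internal nodes and is counted by C_{L−1}; L = 15 gives C_14. So D = C_14 = 2674440.
A + B + D = 1430 + 208012 + 2674440 = 2883882.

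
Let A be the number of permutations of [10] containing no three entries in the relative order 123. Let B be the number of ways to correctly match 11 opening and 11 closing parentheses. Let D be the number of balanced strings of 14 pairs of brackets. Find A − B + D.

2632450

Permutations of [n] avoiding any single length-3 pattern are counted by C_n; here n = 10. So A = C_10 = 16796.
A balanced arrangement of 11 bracket pairs is a Dyck word of semilength 11, so the count is C_11. So B = C_11 = 58786.
Balanced strings of n pairs of brackets are counted by C_n; here n = 14. So D = C_14 = 2674440.
A − B + D = 16796 − 58786 + 2674440 = 2632450.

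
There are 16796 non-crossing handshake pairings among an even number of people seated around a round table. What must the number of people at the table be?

Non-crossing handshake pairings of 2n people are counted by C_n. The Catalan number equal to 16796 is C_10.
So n = 10, and there are 2n = 20 people.

20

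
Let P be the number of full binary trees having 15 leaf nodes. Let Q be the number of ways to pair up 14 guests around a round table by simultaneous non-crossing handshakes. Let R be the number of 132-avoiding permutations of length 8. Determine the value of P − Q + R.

Full binary trees with 15 leaves have 15−1 = 14 internal nodes, so there are C_14 of them. So P = C_14 = 2674440.
Non-crossing handshake pairings of 2n people are counted by C_n; 14 people gives n = 7. So Q = C_7 = 429.
For any fixed pattern of length 3, the pattern-avoiding permutations of [8] number C_8. So R = C_8 = 1430.
P − Q + R = 2674440 − 429 + 1430 = 2675441.

2675441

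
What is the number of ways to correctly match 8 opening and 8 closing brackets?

1430

With 8 pairs the number of balanced bracket strings is the Catalan number C_8.
C_8 = C_7 · 2(2·7+1)/(7+2) = 429 · 30/9 = 1430.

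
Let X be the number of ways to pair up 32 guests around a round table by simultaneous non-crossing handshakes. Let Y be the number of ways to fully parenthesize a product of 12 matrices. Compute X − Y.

Non-crossing handshake pairings of 2n people are counted by C_n; 32 people gives n = 16. So X = C_16 = 35357670.
Parenthesizations of m factors correspond to full binary trees with m leaves, counted by C_{m−1}; m = 12 gives C_11. So Y = C_11 = 58786.
X − Y = 35357670 − 58786 = 35298884.

35298884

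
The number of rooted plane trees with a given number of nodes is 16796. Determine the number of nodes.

Rooted ordered trees on m nodes are counted by C_{m−1}. Since C_10 = 16796, the index is 10.
So the index is 10, and the number of nodes is 10 + 1 = 11.

11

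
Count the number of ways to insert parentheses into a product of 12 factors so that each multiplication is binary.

Parenthesizations of m factors correspond to full binary trees with m leaves, counted by C_{m−1}; m = 12 gives C_11.
C_11 = C(22,11)/12 = 705432/12 = 58786.

58786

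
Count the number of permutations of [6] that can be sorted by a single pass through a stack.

132

By Knuth's characterisation, the stack-sortable permutations of length 6 are the 231-avoiders, numbering C_6.
C_6 = C(12,6)/7 = 924/7 = 132.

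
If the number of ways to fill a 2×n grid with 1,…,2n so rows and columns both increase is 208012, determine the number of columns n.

12

Standard Young tableaux of shape 2×n are counted by C_n. The Catalan number equal to 208012 is C_12.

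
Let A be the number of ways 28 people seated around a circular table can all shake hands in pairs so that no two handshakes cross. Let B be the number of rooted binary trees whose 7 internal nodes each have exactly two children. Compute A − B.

With 28 = 2·14 people, non-crossing handshake pairings are non-crossing perfect matchings on a circle, counted by C_14. So A = C_14 = 2674440.
Full binary trees with n internal nodes are counted by C_n; here n = 7. So B = C_7 = 429.
A − B = 2674440 − 429 = 2674011.

2674011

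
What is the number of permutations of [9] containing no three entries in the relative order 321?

For any fixed pattern of length 3, the pattern-avoiding permutations of [9] number C_9.
C_9 = C_8 · 2(2·8+1)/(8+2) = 1430 · 34/10 = 4862.

4862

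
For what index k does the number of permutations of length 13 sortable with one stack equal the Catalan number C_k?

13

By Knuth's characterisation, the stack-sortable permutations of length 13 are the 231-avoiders, numbering C_13.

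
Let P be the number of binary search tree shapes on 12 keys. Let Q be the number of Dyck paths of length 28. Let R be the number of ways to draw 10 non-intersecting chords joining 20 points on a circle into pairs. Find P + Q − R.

There are C_n binary search tree shapes on n keys; with n = 12 that is C_12. So P = C_12 = 208012.
Paths of 14 up- and 14 down-steps that never dip below the axis are Dyck paths; their count is C_14. So Q = C_14 = 2674440.
Non-crossing perfect matchings of 2n points on a circle are counted by C_n; with 20 points, n = 10. So R = C_10 = 16796.
P + Q − R = 208012 + 2674440 − 16796 = 2865656.

2865656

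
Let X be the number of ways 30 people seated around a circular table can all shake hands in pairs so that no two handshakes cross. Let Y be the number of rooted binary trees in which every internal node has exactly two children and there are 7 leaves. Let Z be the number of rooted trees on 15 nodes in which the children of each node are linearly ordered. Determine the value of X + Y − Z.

Non-crossing handshake pairings of 2n people are counted by C_n; 30 people gives n = 15. So X = C_15 = 9694845.
Full binary trees with 7 leaves have 7−1 = 6 internal nodes, so there are C_6 of them. So Y = C_6 = 132.
Rooted ordered (plane) trees on m nodes have m−1 edges and are counted by C_{m−1}; m = 15 gives C_14. So Z = C_14 = 2674440.
X + Y − Z = 9694845 + 132 − 2674440 = 7020537.

7020537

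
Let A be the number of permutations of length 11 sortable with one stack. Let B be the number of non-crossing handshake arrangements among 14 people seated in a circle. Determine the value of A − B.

By Knuth's characterisation, the stack-sortable permutations of length 11 are the 231-avoiders, numbering C_11. So A = C_11 = 58786.
Non-crossing handshake pairings of 2n people are counted by C_n; 14 people gives n = 7. So B = C_7 = 429.
A − B = 58786 − 429 = 58357.

58357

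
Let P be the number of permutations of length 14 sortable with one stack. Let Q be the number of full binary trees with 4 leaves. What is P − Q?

2674435

Stack-sortable permutations are exactly the 231-avoiding ones, counted by C_n; here n = 14. So P = C_14 = 2674440.
A full binary tree with L leaves has L−1 internal nodes and is counted by C_{L−1}; L = 4 gives C_3. So Q = C_3 = 5.
P − Q = 2674440 − 5 = 2674435.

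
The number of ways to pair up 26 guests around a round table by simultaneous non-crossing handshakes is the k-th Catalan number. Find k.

With 26 = 2·13 people, non-crossing handshake pairings are non-crossing perfect matchings on a circle, counted by C_13.

13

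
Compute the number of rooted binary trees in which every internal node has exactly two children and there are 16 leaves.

Full binary trees with 16 leaves have 16−1 = 15 internal nodes, so there are C_15 of them.
C_15 = C_14 · 2(2·14+1)/(14+2) = 2674440 · 58/16 = 9694845.

9694845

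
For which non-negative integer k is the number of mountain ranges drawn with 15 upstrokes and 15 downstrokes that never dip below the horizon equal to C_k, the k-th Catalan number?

Dyck paths of semilength n (length 2n) are counted by C_n; here n = 15.

15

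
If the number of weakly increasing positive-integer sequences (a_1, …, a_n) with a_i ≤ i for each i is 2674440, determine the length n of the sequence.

14

Such sub-staircase sequences of length n are counted by C_n. The Catalan number equal to 2674440 is C_14.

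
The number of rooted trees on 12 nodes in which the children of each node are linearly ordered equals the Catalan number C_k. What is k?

11

Rooted ordered (plane) trees on m nodes have m−1 edges and are counted by C_{m−1}; m = 12 gives C_11.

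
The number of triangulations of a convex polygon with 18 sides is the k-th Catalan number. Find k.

16

Triangulations of a convex m-gon are counted by C_{m−2}; with m = 18 this is C_16.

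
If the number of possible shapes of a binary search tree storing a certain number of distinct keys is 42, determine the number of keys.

5

Binary search tree shapes on n keys are counted by C_n. The Catalan number equal to 42 is C_5.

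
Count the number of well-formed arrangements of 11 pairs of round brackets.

58786

With 11 pairs the number of balanced bracket strings is the Catalan number C_11.
C_11 = C(22,11)/12 = 705432/12 = 58786.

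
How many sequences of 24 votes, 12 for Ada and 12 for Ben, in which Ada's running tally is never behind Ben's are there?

Ballot sequences with n votes each where one side never trails are Dyck words, counted by C_n; here n = 12.
C_12 = C_11 · 2(2·11+1)/(11+2) = 58786 · 46/13 = 208012.

208012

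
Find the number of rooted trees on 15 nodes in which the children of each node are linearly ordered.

A rooted plane tree on 15 nodes has 14 edges, and such trees are counted by C_14.
C_14 = 2674440.

2674440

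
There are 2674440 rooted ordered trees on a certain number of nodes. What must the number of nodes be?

Rooted ordered trees on m nodes are counted by C_{m−1}; 2674440 = C_14.
So the index is 14, and the number of nodes is 14 + 1 = 15.

15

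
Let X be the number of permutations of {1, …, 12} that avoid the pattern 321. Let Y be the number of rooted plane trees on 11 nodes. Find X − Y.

191216

For any fixed pattern of length 3, the pattern-avoiding permutations of [12] number C_12. So X = C_12 = 208012.
A rooted plane tree on 11 nodes has 10 edges, and such trees are counted by C_10. So Y = C_10 = 16796.
X − Y = 208012 − 16796 = 191216.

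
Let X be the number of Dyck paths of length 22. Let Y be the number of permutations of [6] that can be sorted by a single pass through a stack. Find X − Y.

58654

Dyck paths of semilength n (length 2n) are counted by C_n; here n = 11. So X = C_11 = 58786.
By Knuth's characterisation, the stack-sortable permutations of length 6 are the 231-avoiders, numbering C_6. So Y = C_6 = 132.
X − Y = 58786 − 132 = 58654.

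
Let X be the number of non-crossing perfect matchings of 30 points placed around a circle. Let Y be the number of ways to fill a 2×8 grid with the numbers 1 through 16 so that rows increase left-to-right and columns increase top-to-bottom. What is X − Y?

9693415

Non-crossing perfect matchings of 2n points on a circle are counted by C_n; with 30 points, n = 15. So X = C_15 = 9694845.
By the hook-length formula (or a Dyck-path bijection), SYT of shape 2×8 number C_8. So Y = C_8 = 1430.
X − Y = 9694845 − 1430 = 9693415.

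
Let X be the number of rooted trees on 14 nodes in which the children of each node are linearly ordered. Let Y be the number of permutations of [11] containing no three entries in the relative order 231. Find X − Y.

Rooted ordered (plane) trees on m nodes have m−1 edges and are counted by C_{m−1}; m = 14 gives C_13. So X = C_13 = 742900.
For any fixed pattern of length 3, the pattern-avoiding permutations of [11] number C_11. So Y = C_11 = 58786.
X − Y = 742900 − 58786 = 684114.

684114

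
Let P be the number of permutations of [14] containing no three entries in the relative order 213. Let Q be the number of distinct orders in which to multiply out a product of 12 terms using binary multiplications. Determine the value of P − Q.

2615654

Permutations of [n] avoiding any single length-3 pattern are counted by C_n; here n = 14. So P = C_14 = 2674440.
Ways to associate a product of 12 factors correspond to binary trees on 12 leaves, so the count is C_11. So Q = C_11 = 58786.
P − Q = 2674440 − 58786 = 2615654.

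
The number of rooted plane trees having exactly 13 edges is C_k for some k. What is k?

13

Rooted ordered trees with n edges are counted by C_n; here n = 13.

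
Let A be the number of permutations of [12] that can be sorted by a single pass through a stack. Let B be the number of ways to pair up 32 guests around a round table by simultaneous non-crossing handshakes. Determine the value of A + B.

35565682

By Knuth's characterisation, the stack-sortable permutations of length 12 are the 231-avoiders, numbering C_12. So A = C_12 = 208012.
With 32 = 2·16 people, non-crossing handshake pairings are non-crossing perfect matchings on a circle, counted by C_16. So B = C_16 = 35357670.
A + B = 208012 + 35357670 = 35565682.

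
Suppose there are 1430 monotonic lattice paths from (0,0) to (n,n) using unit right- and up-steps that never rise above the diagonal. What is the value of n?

Such diagonal-avoiding paths in an n×n grid are counted by C_n. The Catalan number equal to 1430 is C_8.

8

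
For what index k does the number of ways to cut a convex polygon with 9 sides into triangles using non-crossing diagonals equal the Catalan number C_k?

7

A convex 9-gon is triangulated into 7 triangles, and the number of such triangulations is the Catalan number C_{9−2} = C_7.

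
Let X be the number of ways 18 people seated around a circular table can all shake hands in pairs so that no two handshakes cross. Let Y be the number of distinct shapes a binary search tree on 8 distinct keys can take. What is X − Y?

With 18 = 2·9 people, non-crossing handshake pairings are non-crossing perfect matchings on a circle, counted by C_9. So X = C_9 = 4862.
Rooted binary trees with 8 nodes (each child slot possibly empty) number C_8. So Y = C_8 = 1430.
X − Y = 4862 − 1430 = 3432.

3432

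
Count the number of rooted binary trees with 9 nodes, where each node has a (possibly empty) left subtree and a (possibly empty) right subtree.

4862

Binary trees (left/right distinguished) on n nodes are counted by C_n; here n = 9.
C_9 = 4862.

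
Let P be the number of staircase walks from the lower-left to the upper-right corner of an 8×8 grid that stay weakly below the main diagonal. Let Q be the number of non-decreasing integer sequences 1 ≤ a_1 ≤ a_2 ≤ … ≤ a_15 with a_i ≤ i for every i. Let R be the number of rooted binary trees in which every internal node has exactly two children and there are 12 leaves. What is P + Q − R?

9637489

Sub-diagonal monotone paths from (0,0) to (8,8) biject with Dyck paths of semilength 8, giving C_8. So P = C_8 = 1430.
Weakly increasing sequences with a_i ≤ i biject with Dyck paths of semilength 15, so there are C_15. So Q = C_15 = 9694845.
Full binary trees with 12 leaves have 12−1 = 11 internal nodes, so there are C_11 of them. So R = C_11 = 58786.
P + Q − R = 1430 + 9694845 − 58786 = 9637489.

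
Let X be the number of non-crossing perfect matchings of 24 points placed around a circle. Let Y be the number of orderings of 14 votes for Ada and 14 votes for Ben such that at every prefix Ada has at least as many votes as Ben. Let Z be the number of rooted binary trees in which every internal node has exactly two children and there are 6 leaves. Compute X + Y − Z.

2882410

Non-crossing perfect matchings of 2n points on a circle are counted by C_n; with 24 points, n = 12. So X = C_12 = 208012.
Ballot sequences with n votes each where one side never trails are Dyck words, counted by C_n; here n = 14. So Y = C_14 = 2674440.
A full binary tree with L leaves has L−1 internal nodes and is counted by C_{L−1}; L = 6 gives C_5. So Z = C_5 = 42.
X + Y − Z = 208012 + 2674440 − 42 = 2882410.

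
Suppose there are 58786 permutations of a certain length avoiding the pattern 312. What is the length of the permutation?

Permutations of [n] avoiding a fixed length-3 pattern are counted by C_n. Since C_11 = 58786, the index is 11.

11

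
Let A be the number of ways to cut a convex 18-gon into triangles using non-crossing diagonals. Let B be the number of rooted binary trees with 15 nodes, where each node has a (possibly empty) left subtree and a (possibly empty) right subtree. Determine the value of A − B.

The number of triangulations of an 18-gon is the Catalan number C_16 (index = sides − 2). So A = C_16 = 35357670.
There are C_n binary search tree shapes on n keys; with n = 15 that is C_15. So B = C_15 = 9694845.
A − B = 35357670 − 9694845 = 25662825.

25662825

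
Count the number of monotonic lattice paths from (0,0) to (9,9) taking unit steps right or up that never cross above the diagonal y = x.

Monotone paths in an n×n grid that stay weakly below the diagonal are counted by C_n; here n = 9.
C_9 = 4862.

4862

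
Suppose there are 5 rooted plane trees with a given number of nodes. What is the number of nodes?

4

Rooted ordered trees on m nodes are counted by C_{m−1}, and C_3 = 5.
So the index is 3, and the number of nodes is 3 + 1 = 4.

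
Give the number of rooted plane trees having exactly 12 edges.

208012

Rooted ordered trees with n edges are counted by C_n; here n = 12.
C_12 = 208012.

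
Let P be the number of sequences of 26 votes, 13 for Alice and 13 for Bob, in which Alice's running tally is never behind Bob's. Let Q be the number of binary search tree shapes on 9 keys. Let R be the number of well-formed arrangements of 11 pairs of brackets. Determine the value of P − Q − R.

679252

Reading a vote for the leader as '(' and for the other as ')' turns such a sequence into a balanced string of 13 pairs, so the count is C_13. So P = C_13 = 742900.
Binary trees (left/right distinguished) on n nodes are counted by C_n; here n = 9. So Q = C_9 = 4862.
A balanced arrangement of 11 bracket pairs is a Dyck word of semilength 11, so the count is C_11. So R = C_11 = 58786.
P − Q − R = 742900 − 4862 − 58786 = 679252.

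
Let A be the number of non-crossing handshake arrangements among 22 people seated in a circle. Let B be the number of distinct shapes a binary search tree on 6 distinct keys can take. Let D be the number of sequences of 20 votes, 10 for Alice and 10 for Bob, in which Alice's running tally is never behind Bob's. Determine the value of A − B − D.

Non-crossing handshake pairings of 2n people are counted by C_n; 22 people gives n = 11. So A = C_11 = 58786.
Binary trees (left/right distinguished) on n nodes are counted by C_n; here n = 6. So B = C_6 = 132.
Ballot sequences with n votes each where one side never trails are Dyck words, counted by C_n; here n = 10. So D = C_10 = 16796.
A − B − D = 58786 − 132 − 16796 = 41858.

41858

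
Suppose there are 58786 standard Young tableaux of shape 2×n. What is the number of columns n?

11

Standard Young tableaux of shape 2×n are counted by C_n. The Catalan number equal to 58786 is C_11.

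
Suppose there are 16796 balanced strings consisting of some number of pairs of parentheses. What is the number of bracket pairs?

10

Balanced strings of n bracket-pairs are counted by C_n. The Catalan number equal to 16796 is C_10.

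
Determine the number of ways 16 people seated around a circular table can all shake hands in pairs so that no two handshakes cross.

With 16 = 2·8 people, non-crossing handshake pairings are non-crossing perfect matchings on a circle, counted by C_8.
C_8 = C_7 · 2(2·7+1)/(7+2) = 429 · 30/9 = 1430.

1430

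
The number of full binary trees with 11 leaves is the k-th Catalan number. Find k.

Full binary trees with 11 leaves have 11−1 = 10 internal nodes, so there are C_10 of them.

10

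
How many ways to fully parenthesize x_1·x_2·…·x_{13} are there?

Parenthesizations of m factors correspond to full binary trees with m leaves, counted by C_{m−1}; m = 13 gives C_12.
C_12 = 208012.

208012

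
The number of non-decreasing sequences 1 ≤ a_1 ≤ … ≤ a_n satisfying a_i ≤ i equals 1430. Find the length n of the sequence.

Such sub-staircase sequences of length n are counted by C_n, and C_8 = 1430.

8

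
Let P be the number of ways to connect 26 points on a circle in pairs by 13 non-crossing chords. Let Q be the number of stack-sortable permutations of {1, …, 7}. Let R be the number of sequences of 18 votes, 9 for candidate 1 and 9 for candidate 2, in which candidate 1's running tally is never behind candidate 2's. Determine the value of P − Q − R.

Pairing 26 circle points by 13 non-crossing chords gives C_13 matchings. So P = C_13 = 742900.
Stack-sortable permutations are exactly the 231-avoiding ones, counted by C_n; here n = 7. So Q = C_7 = 429.
Ballot sequences with n votes each where one side never trails are Dyck words, counted by C_n; here n = 9. So R = C_9 = 4862.
P − Q − R = 742900 − 429 − 4862 = 737609.

737609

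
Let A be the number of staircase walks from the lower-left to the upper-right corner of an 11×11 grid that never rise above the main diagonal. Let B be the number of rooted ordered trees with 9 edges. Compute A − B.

Monotone paths in an n×n grid that stay weakly below the diagonal are counted by C_n; here n = 11. So A = C_11 = 58786.
A rooted plane tree with 9 edges has 10 nodes, and the count is C_9. So B = C_9 = 4862.
A − B = 58786 − 4862 = 53924.

53924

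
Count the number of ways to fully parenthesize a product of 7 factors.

132

Parenthesizations of m factors correspond to full binary trees with m leaves, counted by C_{m−1}; m = 7 gives C_6.
C_6 = C(12,6)/7 = 924/7 = 132.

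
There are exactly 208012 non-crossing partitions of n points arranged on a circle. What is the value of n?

12

Non-crossing partitions of [n] are counted by C_n; 208012 = C_12.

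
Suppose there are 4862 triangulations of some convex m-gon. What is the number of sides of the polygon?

Triangulations of a convex m-gon are counted by C_{m−2}, and C_9 = 4862.
So m − 2 = 9, giving m = 11 sides.

11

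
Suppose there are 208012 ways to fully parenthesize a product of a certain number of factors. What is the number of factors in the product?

Parenthesizations of m factors are counted by C_{m−1}. The Catalan number equal to 208012 is C_12.
So the index is 12, and the number of factors is 12 + 1 = 13.

13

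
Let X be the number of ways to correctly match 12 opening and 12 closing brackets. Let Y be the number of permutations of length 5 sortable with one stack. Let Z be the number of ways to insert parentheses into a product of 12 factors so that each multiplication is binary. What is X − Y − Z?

A balanced arrangement of 12 bracket pairs is a Dyck word of semilength 12, so the count is C_12. So X = C_12 = 208012.
By Knuth's characterisation, the stack-sortable permutations of length 5 are the 231-avoiders, numbering C_5. So Y = C_5 = 42.
Ways to associate a product of 12 factors correspond to binary trees on 12 leaves, so the count is C_11. So Z = C_11 = 58786.
X − Y − Z = 208012 − 42 − 58786 = 149184.

149184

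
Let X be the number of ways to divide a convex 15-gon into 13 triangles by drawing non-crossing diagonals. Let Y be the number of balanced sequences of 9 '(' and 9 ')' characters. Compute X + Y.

747762

Triangulations of a convex m-gon are counted by C_{m−2}; with m = 15 this is C_13. So X = C_13 = 742900.
With 9 pairs the number of balanced bracket strings is the Catalan number C_9. So Y = C_9 = 4862.
X + Y = 742900 + 4862 = 747762.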